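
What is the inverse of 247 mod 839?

214

By the extended Euclidean algorithm:
839 = 3×247 + 98
247 = 2×98 + 51
98 = 1×51 + 47
51 = 1×47 + 4
47 = 11×4 + 3
4 = 1×3 + 1
3 = 3×1 + 0
gcd(247, 839) = 1, so the inverse exists.
Back-substitute for 1:
1 = 1×4 − 1×3
  = −1×47 + 12×4
  = 12×51 − 13×47
  = −13×98 + 25×51
  = 25×247 − 63×98
  = −63×839 + 214×247
So 247⁻¹ ≡ 214 (mod 839).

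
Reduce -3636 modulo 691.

510

-3636 = -6*691 + 510, so -3636 ≡ 510 (mod 691).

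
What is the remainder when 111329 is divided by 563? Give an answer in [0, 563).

111329 = 197*563 + 418, so 111329 ≡ 418 (mod 563).

418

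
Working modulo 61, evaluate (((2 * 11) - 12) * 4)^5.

32

2 * 11 = 22
22 - 12 = 10
10 * 4 = 40
(40)^5 ≡ 32 (mod 61)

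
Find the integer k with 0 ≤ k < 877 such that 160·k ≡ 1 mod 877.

148

By the extended Euclidean algorithm:
877 = 5×160 + 77
160 = 2×77 + 6
77 = 12×6 + 5
6 = 1×5 + 1
5 = 5×1 + 0
gcd(160, 877) = 1, so the inverse exists.
Bézout: 1 = −27×877 + 148×160.
So 160⁻¹ ≡ 148 (mod 877).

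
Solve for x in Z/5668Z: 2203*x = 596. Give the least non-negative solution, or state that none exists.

gcd(2203, 5668) = 1, so a unique solution mod 5668 exists.
2203⁻¹ ≡ 4379 (mod 5668).
x ≡ 4379*596 ≡ 2604 (mod 5668).

2604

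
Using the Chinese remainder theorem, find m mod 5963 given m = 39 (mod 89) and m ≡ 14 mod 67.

89⁻¹ mod 67: 89*64 ≡ 1 (mod 67), so 89⁻¹ ≡ 64.
m = 39 + 89*((14 − 39)*64 mod 67) = 39 + 89*8 = 751.

751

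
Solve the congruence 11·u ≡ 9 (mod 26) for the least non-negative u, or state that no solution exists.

15

gcd(11, 26) = 1, so a unique solution mod 26 exists.
11⁻¹ ≡ 19 (mod 26).
u ≡ 19·9 ≡ 15 (mod 26).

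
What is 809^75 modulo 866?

475

75 in binary is 1001011, i.e. 75 = 64 + 8 + 2 + 1.
809^1 ≡ 809 (mod 866)
809^2 ≡ 809^2 = 654481 ≡ 651 (mod 866)
809^4 ≡ 651^2 = 423801 ≡ 327 (mod 866)
809^8 ≡ 327^2 = 106929 ≡ 411 (mod 866)
809^16 ≡ 411^2 = 168921 ≡ 51 (mod 866)
809^32 ≡ 51^2 = 2601 ≡ 3 (mod 866)
809^64 ≡ 3^2 = 9 (mod 866)
809^75 = 809^64 · 809^8 · 809^2 · 809^1 ≡ 9 · 411 · 651 · 809 (mod 866).
Accumulate the product:
9 · 411 = 3699 ≡ 235
235 · 651 = 152985 ≡ 569
569 · 809 = 460321 ≡ 475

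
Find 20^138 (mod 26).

138 in binary is 10001010, i.e. 138 = 128 + 8 + 2.
20^1 ≡ 20 (mod 26)
20^2 ≡ 20^2 = 400 ≡ 10 (mod 26)
20^4 ≡ 10^2 = 100 ≡ 22 (mod 26)
20^8 ≡ 22^2 = 484 ≡ 16 (mod 26)
20^16 ≡ 16^2 = 256 ≡ 22 (mod 26)
20^32 ≡ 22^2 = 484 ≡ 16 (mod 26)
20^64 ≡ 16^2 = 256 ≡ 22 (mod 26)
20^128 ≡ 22^2 = 484 ≡ 16 (mod 26)
20^138 = 20^128 · 20^8 · 20^2 ≡ 16 · 16 · 10 (mod 26).
Accumulate the product:
16 · 16 = 256 ≡ 22
22 · 10 = 220 ≡ 12

12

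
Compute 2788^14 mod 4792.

1688

Compute successive squares:
14 in binary is 1110, i.e. 14 = 8 + 4 + 2.
2788^1 ≡ 2788 (mod 4792)
2788^2 ≡ 2788^2 = 7772944 ≡ 320 (mod 4792)
2788^4 ≡ 320^2 = 102400 ≡ 1768 (mod 4792)
2788^8 ≡ 1768^2 = 3125824 ≡ 1440 (mod 4792)
2788^14 = 2788^8 × 2788^4 × 2788^2 ≡ 1440 × 1768 × 320 (mod 4792).
Accumulate the product:
1440 × 1768 = 2545920 ≡ 1368
1368 × 320 = 437760 ≡ 1688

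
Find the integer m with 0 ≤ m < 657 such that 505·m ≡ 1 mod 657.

Apply the Euclidean algorithm and back-substitute:
657 = 1*505 + 152
505 = 3*152 + 49
152 = 3*49 + 5
49 = 9*5 + 4
5 = 1*4 + 1
4 = 4*1 + 0
gcd(505, 657) = 1, so the inverse exists.
Back-substitute for 1:
1 = 1*5 − 1*4
  = −1*49 + 10*5
  = 10*152 − 31*49
  = −31*505 + 103*152
  = 103*657 − 134*505
So 505⁻¹ ≡ −134 ≡ 523 (mod 657).

523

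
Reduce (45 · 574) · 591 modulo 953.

45 · 574 = 25830 ≡ 99 (mod 953)
99 · 591 = 58509 ≡ 376 (mod 953)

376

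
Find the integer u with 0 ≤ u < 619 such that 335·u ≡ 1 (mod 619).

85

Apply the Euclidean algorithm and back-substitute:
619 = 1·335 + 284
335 = 1·284 + 51
284 = 5·51 + 29
51 = 1·29 + 22
29 = 1·22 + 7
22 = 3·7 + 1
7 = 7·1 + 0
gcd(335, 619) = 1, so the inverse exists.
Back-substitute for 1:
1 = 1·22 − 3·7
  = −3·29 + 4·22
  = 4·51 − 7·29
  = −7·284 + 39·51
  = 39·335 − 46·284
  = −46·619 + 85·335
So 335⁻¹ ≡ 85 (mod 619).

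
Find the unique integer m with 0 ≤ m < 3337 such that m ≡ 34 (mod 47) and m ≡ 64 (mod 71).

47⁻¹ mod 71: 47*68 ≡ 1 (mod 71), so 47⁻¹ ≡ 68.
m = 34 + 47*((64 − 34)*68 mod 71) = 34 + 47*52 = 2478.

2478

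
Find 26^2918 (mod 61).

By square-and-multiply:
2918 in binary is 101101100110, i.e. 2918 = 2048 + 512 + 256 + 64 + 32 + 4 + 2.
26^1 ≡ 26 (mod 61)
26^2 ≡ 26^2 = 676 ≡ 5 (mod 61)
26^4 ≡ 5^2 = 25 (mod 61)
26^8 ≡ 25^2 = 625 ≡ 15 (mod 61)
26^16 ≡ 15^2 = 225 ≡ 42 (mod 61)
26^32 ≡ 42^2 = 1764 ≡ 56 (mod 61)
26^64 ≡ 56^2 = 3136 ≡ 25 (mod 61)
26^128 ≡ 25^2 = 625 ≡ 15 (mod 61)
26^256 ≡ 15^2 = 225 ≡ 42 (mod 61)
26^512 ≡ 42^2 = 1764 ≡ 56 (mod 61)
26^1024 ≡ 56^2 = 3136 ≡ 25 (mod 61)
26^2048 ≡ 25^2 = 625 ≡ 15 (mod 61)
26^2918 = 26^2048 · 26^512 · 26^256 · 26^64 · 26^32 · 26^4 · 26^2 ≡ 15 · 56 · 42 · 25 · 56 · 25 · 5 (mod 61).
Accumulate the product:
15 · 56 = 840 ≡ 47
47 · 42 = 1974 ≡ 22
22 · 25 = 550 ≡ 1
1 · 56 = 56
56 · 25 = 1400 ≡ 58
58 · 5 = 290 ≡ 46

46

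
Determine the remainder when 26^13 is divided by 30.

26^1 ≡ 26 (mod 30)
26^2 ≡ 26^2 = 676 ≡ 16 (mod 30)
26^4 ≡ 16^2 = 256 ≡ 16 (mod 30)
26^8 ≡ 16^2 = 256 ≡ 16 (mod 30)
26^13 = 26^8 × 26^4 × 26^1 ≡ 16 × 16 × 26 (mod 30).
Accumulate the product:
16 × 16 = 256 ≡ 16
16 × 26 = 416 ≡ 26

26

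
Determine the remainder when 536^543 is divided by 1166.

Compute successive squares:
543 in binary is 1000011111, i.e. 543 = 512 + 16 + 8 + 4 + 2 + 1.
536^1 ≡ 536 (mod 1166)
536^2 ≡ 536^2 = 287296 ≡ 460 (mod 1166)
536^4 ≡ 460^2 = 211600 ≡ 554 (mod 1166)
536^8 ≡ 554^2 = 306916 ≡ 258 (mod 1166)
536^16 ≡ 258^2 = 66564 ≡ 102 (mod 1166)
536^32 ≡ 102^2 = 10404 ≡ 1076 (mod 1166)
536^64 ≡ 1076^2 = 1157776 ≡ 1104 (mod 1166)
536^128 ≡ 1104^2 = 1218816 ≡ 346 (mod 1166)
536^256 ≡ 346^2 = 119716 ≡ 784 (mod 1166)
536^512 ≡ 784^2 = 614656 ≡ 174 (mod 1166)
536^543 = 536^512 * 536^16 * 536^8 * 536^4 * 536^2 * 536^1 ≡ 174 * 102 * 258 * 554 * 460 * 536 (mod 1166).
Accumulate the product:
174 * 102 = 17748 ≡ 258
258 * 258 = 66564 ≡ 102
102 * 554 = 56508 ≡ 540
540 * 460 = 248400 ≡ 42
42 * 536 = 22512 ≡ 358

358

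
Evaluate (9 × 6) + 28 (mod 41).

0

9 × 6 = 54 ≡ 13 (mod 41)
13 + 28 = 41 ≡ 0 (mod 41)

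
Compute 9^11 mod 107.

99

9^1 ≡ 9 (mod 107)
9^2 ≡ 9^2 = 81 (mod 107)
9^4 ≡ 81^2 = 6561 ≡ 34 (mod 107)
9^8 ≡ 34^2 = 1156 ≡ 86 (mod 107)
9^11 = 9^8 * 9^2 * 9^1 ≡ 86 * 81 * 9 (mod 107).
Accumulate the product:
86 * 81 = 6966 ≡ 11
11 * 9 = 99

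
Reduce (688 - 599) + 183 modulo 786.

272

688 - 599 = 89
89 + 183 = 272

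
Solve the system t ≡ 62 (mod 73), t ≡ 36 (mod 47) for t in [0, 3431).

3420

73⁻¹ mod 47: 73·38 ≡ 1 (mod 47), so 73⁻¹ ≡ 38.
t = 62 + 73·((36 − 62)·38 mod 47) = 62 + 73·46 = 3420.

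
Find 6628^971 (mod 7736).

Compute successive squares:
971 in binary is 1111001011, i.e. 971 = 512 + 256 + 128 + 64 + 8 + 2 + 1.
6628^1 ≡ 6628 (mod 7736)
6628^2 ≡ 6628^2 = 43930384 ≡ 5376 (mod 7736)
6628^4 ≡ 5376^2 = 28901376 ≡ 7416 (mod 7736)
6628^8 ≡ 7416^2 = 54997056 ≡ 1832 (mod 7736)
6628^16 ≡ 1832^2 = 3356224 ≡ 6536 (mod 7736)
6628^32 ≡ 6536^2 = 42719296 ≡ 1104 (mod 7736)
6628^64 ≡ 1104^2 = 1218816 ≡ 4264 (mod 7736)
6628^128 ≡ 4264^2 = 18181696 ≡ 2096 (mod 7736)
6628^256 ≡ 2096^2 = 4393216 ≡ 6904 (mod 7736)
6628^512 ≡ 6904^2 = 47665216 ≡ 3720 (mod 7736)
6628^971 = 6628^512 × 6628^256 × 6628^128 × 6628^64 × 6628^8 × 6628^2 × 6628^1 ≡ 3720 × 6904 × 2096 × 4264 × 1832 × 5376 × 6628 (mod 7736).
Accumulate the product:
3720 × 6904 = 25682880 ≡ 7096
7096 × 2096 = 14873216 ≡ 4624
4624 × 4264 = 19716736 ≡ 5408
5408 × 1832 = 9907456 ≡ 5376
5376 × 5376 = 28901376 ≡ 7416
7416 × 6628 = 49153248 ≡ 6440

6440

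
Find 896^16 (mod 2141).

Using repeated squaring:
896^1 ≡ 896 (mod 2141)
896^2 ≡ 896^2 = 802816 ≡ 2082 (mod 2141)
896^4 ≡ 2082^2 = 4334724 ≡ 1340 (mod 2141)
896^8 ≡ 1340^2 = 1795600 ≡ 1442 (mod 2141)
896^16 ≡ 1442^2 = 2079364 ≡ 453 (mod 2141)
So 896^16 ≡ 453 (mod 2141).

453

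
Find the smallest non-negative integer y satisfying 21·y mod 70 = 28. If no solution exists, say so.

8

gcd(21, 70) = 7, and 7 | 28, so solutions exist.
Divide through by 7: 3·y mod 10 = 4.
3⁻¹ ≡ 7 (mod 10).
y ≡ 7·4 ≡ 8 (mod 10).
The smallest non-negative solution is y = 8.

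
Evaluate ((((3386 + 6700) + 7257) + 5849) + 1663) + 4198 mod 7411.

3386 + 6700 = 10086 ≡ 2675 (mod 7411)
2675 + 7257 = 9932 ≡ 2521 (mod 7411)
2521 + 5849 = 8370 ≡ 959 (mod 7411)
959 + 1663 = 2622
2622 + 4198 = 6820

6820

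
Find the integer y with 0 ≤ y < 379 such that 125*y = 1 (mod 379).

Run the extended Euclidean algorithm:
379 = 3·125 + 4
125 = 31·4 + 1
4 = 4·1 + 0
gcd(125, 379) = 1, so the inverse exists.
Back-substitute for 1:
1 = 1·125 − 31·4
  = −31·379 + 94·125
So 125⁻¹ ≡ 94 (mod 379).

94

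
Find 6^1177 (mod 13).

6

6^1 ≡ 6 (mod 13)
6^2 ≡ 6^2 = 36 ≡ 10 (mod 13)
6^4 ≡ 10^2 = 100 ≡ 9 (mod 13)
6^8 ≡ 9^2 = 81 ≡ 3 (mod 13)
6^16 ≡ 3^2 = 9 (mod 13)
6^32 ≡ 9^2 = 81 ≡ 3 (mod 13)
6^64 ≡ 3^2 = 9 (mod 13)
6^128 ≡ 9^2 = 81 ≡ 3 (mod 13)
6^256 ≡ 3^2 = 9 (mod 13)
6^512 ≡ 9^2 = 81 ≡ 3 (mod 13)
6^1024 ≡ 3^2 = 9 (mod 13)
6^1177 = 6^1024 × 6^128 × 6^16 × 6^8 × 6^1 ≡ 9 × 3 × 9 × 3 × 6 (mod 13).
Accumulate the product:
9 × 3 = 27 ≡ 1
1 × 9 = 9
9 × 3 = 27 ≡ 1
1 × 6 = 6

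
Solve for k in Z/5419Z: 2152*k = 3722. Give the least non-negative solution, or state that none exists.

gcd(2152, 5419) = 1, so a unique solution mod 5419 exists.
2152⁻¹ ≡ 1181 (mod 5419).
k ≡ 1181*3722 ≡ 873 (mod 5419).

873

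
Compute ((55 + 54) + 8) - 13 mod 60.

55 + 54 = 109 ≡ 49 (mod 60)
49 + 8 = 57
57 - 13 = 44

44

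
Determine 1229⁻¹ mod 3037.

2481

Apply the Euclidean algorithm and back-substitute:
3037 = 2*1229 + 579
1229 = 2*579 + 71
579 = 8*71 + 11
71 = 6*11 + 5
11 = 2*5 + 1
5 = 5*1 + 0
gcd(1229, 3037) = 1, so the inverse exists.
Back-substitute for 1:
1 = 1*11 − 2*5
  = −2*71 + 13*11
  = 13*579 − 106*71
  = −106*1229 + 225*579
  = 225*3037 − 556*1229
So 1229⁻¹ ≡ −556 ≡ 2481 (mod 3037).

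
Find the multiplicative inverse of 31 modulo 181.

146

By the extended Euclidean algorithm:
181 = 5×31 + 26
31 = 1×26 + 5
26 = 5×5 + 1
5 = 5×1 + 0
gcd(31, 181) = 1, so the inverse exists.
Bézout: 1 = 6×181 − 35×31.
So 31⁻¹ ≡ −35 ≡ 146 (mod 181).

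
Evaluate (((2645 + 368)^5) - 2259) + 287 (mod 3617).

3596

2645 + 368 = 3013
(3013)^5 ≡ 1951 (mod 3617)
1951 - 2259 = -308 ≡ 3309 (mod 3617)
3309 + 287 = 3596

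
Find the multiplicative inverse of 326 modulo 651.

651 = 1×326 + 325
326 = 1×325 + 1
325 = 325×1 + 0
gcd(326, 651) = 1, so the inverse exists.
Back-substitute for 1:
1 = 1×326 − 1×325
  = −1×651 + 2×326
So 326⁻¹ ≡ 2 (mod 651).

2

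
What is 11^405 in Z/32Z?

27

By square-and-multiply:
405 in binary is 110010101, i.e. 405 = 256 + 128 + 16 + 4 + 1.
11^1 ≡ 11 (mod 32)
11^2 ≡ 11^2 = 121 ≡ 25 (mod 32)
11^4 ≡ 25^2 = 625 ≡ 17 (mod 32)
11^8 ≡ 17^2 = 289 ≡ 1 (mod 32)
11^16 ≡ 1^2 = 1 (mod 32)
11^32 ≡ 1^2 = 1 (mod 32)
11^64 ≡ 1^2 = 1 (mod 32)
11^128 ≡ 1^2 = 1 (mod 32)
11^256 ≡ 1^2 = 1 (mod 32)
11^405 = 11^256 · 11^128 · 11^16 · 11^4 · 11^1 ≡ 1 · 1 · 1 · 17 · 11 (mod 32).
Accumulate the product:
1 · 1 = 1
1 · 1 = 1
1 · 17 = 17
17 · 11 = 187 ≡ 27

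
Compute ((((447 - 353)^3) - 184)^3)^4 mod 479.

11

447 - 353 = 94
(94)^3 ≡ 477 (mod 479)
477 - 184 = 293
(293)^3 ≡ 30 (mod 479)
(30)^4 ≡ 11 (mod 479)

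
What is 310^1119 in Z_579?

Using repeated squaring:
310^1 ≡ 310 (mod 579)
310^2 ≡ 310^2 = 96100 ≡ 565 (mod 579)
310^4 ≡ 565^2 = 319225 ≡ 196 (mod 579)
310^8 ≡ 196^2 = 38416 ≡ 202 (mod 579)
310^16 ≡ 202^2 = 40804 ≡ 274 (mod 579)
310^32 ≡ 274^2 = 75076 ≡ 385 (mod 579)
310^64 ≡ 385^2 = 148225 ≡ 1 (mod 579)
310^128 ≡ 1^2 = 1 (mod 579)
310^256 ≡ 1^2 = 1 (mod 579)
310^512 ≡ 1^2 = 1 (mod 579)
310^1024 ≡ 1^2 = 1 (mod 579)
310^1119 = 310^1024 × 310^64 × 310^16 × 310^8 × 310^4 × 310^2 × 310^1 ≡ 1 × 1 × 274 × 202 × 196 × 565 × 310 (mod 579).
Accumulate the product:
1 × 1 = 1
1 × 274 = 274
274 × 202 = 55348 ≡ 343
343 × 196 = 67228 ≡ 64
64 × 565 = 36160 ≡ 262
262 × 310 = 81220 ≡ 160

160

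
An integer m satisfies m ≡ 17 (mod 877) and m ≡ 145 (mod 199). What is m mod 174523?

55268

877⁻¹ mod 199: 877×86 ≡ 1 (mod 199), so 877⁻¹ ≡ 86.
m = 17 + 877×((145 − 17)×86 mod 199) = 17 + 877×63 = 55268.
Check: 55268 mod 877 = 17, 55268 mod 199 = 145. ✓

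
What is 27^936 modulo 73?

Compute successive squares:
27^1 ≡ 27 (mod 73)
27^2 ≡ 27^2 = 729 ≡ 72 (mod 73)
27^4 ≡ 72^2 = 5184 ≡ 1 (mod 73)
27^8 ≡ 1^2 = 1 (mod 73)
27^16 ≡ 1^2 = 1 (mod 73)
27^32 ≡ 1^2 = 1 (mod 73)
27^64 ≡ 1^2 = 1 (mod 73)
27^128 ≡ 1^2 = 1 (mod 73)
27^256 ≡ 1^2 = 1 (mod 73)
27^512 ≡ 1^2 = 1 (mod 73)
27^936 = 27^512 * 27^256 * 27^128 * 27^32 * 27^8 ≡ 1 * 1 * 1 * 1 * 1 (mod 73).
Accumulate the product:
1 * 1 = 1
1 * 1 = 1
1 * 1 = 1
1 * 1 = 1

1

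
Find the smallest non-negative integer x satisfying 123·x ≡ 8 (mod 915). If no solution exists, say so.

no solution

gcd(123, 915) = 3, and 3 does not divide 8.
So the congruence has no solution.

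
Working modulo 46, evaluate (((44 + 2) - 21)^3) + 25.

10

44 + 2 = 46 ≡ 0 (mod 46)
0 - 21 = -21 ≡ 25 (mod 46)
(25)^3 ≡ 31 (mod 46)
31 + 25 = 56 ≡ 10 (mod 46)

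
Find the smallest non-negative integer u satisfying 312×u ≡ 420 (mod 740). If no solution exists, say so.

gcd(312, 740) = 4, and 4 | 420, so solutions exist.
Divide through by 4: 78×u = 105 (mod 185).
78⁻¹ ≡ 102 (mod 185).
u ≡ 102×105 ≡ 165 (mod 185).
The smallest non-negative solution is u = 165.

165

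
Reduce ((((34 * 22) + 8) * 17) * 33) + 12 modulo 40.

34 * 22 = 748 ≡ 28 (mod 40)
28 + 8 = 36
36 * 17 = 612 ≡ 12 (mod 40)
12 * 33 = 396 ≡ 36 (mod 40)
36 + 12 = 48 ≡ 8 (mod 40)

8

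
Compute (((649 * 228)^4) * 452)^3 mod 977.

726

649 * 228 = 147972 ≡ 445 (mod 977)
(445)^4 ≡ 821 (mod 977)
821 * 452 = 371092 ≡ 809 (mod 977)
(809)^3 ≡ 726 (mod 977)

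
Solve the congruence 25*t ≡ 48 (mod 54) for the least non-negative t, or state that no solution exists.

gcd(25, 54) = 1, so a unique solution mod 54 exists.
25⁻¹ ≡ 13 (mod 54).
t ≡ 13*48 ≡ 30 (mod 54).

30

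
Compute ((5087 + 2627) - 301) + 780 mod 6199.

5087 + 2627 = 7714 ≡ 1515 (mod 6199)
1515 - 301 = 1214
1214 + 780 = 1994

1994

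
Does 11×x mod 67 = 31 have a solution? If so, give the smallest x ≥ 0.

gcd(11, 67) = 1, so a unique solution mod 67 exists.
11⁻¹ ≡ 61 (mod 67).
x ≡ 61×31 ≡ 15 (mod 67).

15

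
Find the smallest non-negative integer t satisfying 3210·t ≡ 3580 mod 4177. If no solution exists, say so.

gcd(3210, 4177) = 1, so a unique solution mod 4177 exists.
3210⁻¹ ≡ 3028 (mod 4177).
t ≡ 3028·3580 ≡ 925 (mod 4177).

925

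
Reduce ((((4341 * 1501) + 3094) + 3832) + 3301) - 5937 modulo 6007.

4341 * 1501 = 6515841 ≡ 4253 (mod 6007)
4253 + 3094 = 7347 ≡ 1340 (mod 6007)
1340 + 3832 = 5172
5172 + 3301 = 8473 ≡ 2466 (mod 6007)
2466 - 5937 = -3471 ≡ 2536 (mod 6007)

2536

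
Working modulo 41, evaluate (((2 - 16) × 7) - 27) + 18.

2 - 16 = -14 ≡ 27 (mod 41)
27 × 7 = 189 ≡ 25 (mod 41)
25 - 27 = -2 ≡ 39 (mod 41)
39 + 18 = 57 ≡ 16 (mod 41)

16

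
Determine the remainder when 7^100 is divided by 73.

65

Using repeated squaring:
100 in binary is 1100100, i.e. 100 = 64 + 32 + 4.
7^1 ≡ 7 (mod 73)
7^2 ≡ 7^2 = 49 (mod 73)
7^4 ≡ 49^2 = 2401 ≡ 65 (mod 73)
7^8 ≡ 65^2 = 4225 ≡ 64 (mod 73)
7^16 ≡ 64^2 = 4096 ≡ 8 (mod 73)
7^32 ≡ 8^2 = 64 (mod 73)
7^64 ≡ 64^2 = 4096 ≡ 8 (mod 73)
7^100 = 7^64 * 7^32 * 7^4 ≡ 8 * 64 * 65 (mod 73).
Accumulate the product:
8 * 64 = 512 ≡ 1
1 * 65 = 65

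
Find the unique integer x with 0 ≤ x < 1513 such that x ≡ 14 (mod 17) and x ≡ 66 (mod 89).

422

17⁻¹ mod 89: 17*21 ≡ 1 (mod 89), so 17⁻¹ ≡ 21.
x = 14 + 17*((66 − 14)*21 mod 89) = 14 + 17*24 = 422.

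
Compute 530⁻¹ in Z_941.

By the extended Euclidean algorithm:
941 = 1×530 + 411
530 = 1×411 + 119
411 = 3×119 + 54
119 = 2×54 + 11
54 = 4×11 + 10
11 = 1×10 + 1
10 = 10×1 + 0
gcd(530, 941) = 1, so the inverse exists.
Bézout: 1 = −49×941 + 87×530.
So 530⁻¹ ≡ 87 (mod 941).

87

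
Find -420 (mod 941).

521

-420 = -1·941 + 521, so -420 ≡ 521 (mod 941).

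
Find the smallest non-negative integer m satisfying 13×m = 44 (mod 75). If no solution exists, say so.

38

gcd(13, 75) = 1, so a unique solution mod 75 exists.
13⁻¹ ≡ 52 (mod 75).
m ≡ 52×44 ≡ 38 (mod 75).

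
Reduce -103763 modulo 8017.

458

-103763 = -13*8017 + 458, so -103763 ≡ 458 (mod 8017).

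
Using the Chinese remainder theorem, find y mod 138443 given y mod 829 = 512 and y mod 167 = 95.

829⁻¹ mod 167: 829×139 ≡ 1 (mod 167), so 829⁻¹ ≡ 139.
y = 512 + 829×((95 − 512)×139 mod 167) = 512 + 829×153 = 127349.
Check: 127349 mod 829 = 512, 127349 mod 167 = 95. ✓

127349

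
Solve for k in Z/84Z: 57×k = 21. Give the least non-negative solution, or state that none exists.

21

gcd(57, 84) = 3, and 3 | 21, so solutions exist.
Divide through by 3: 19×k ≡ 7 (mod 28).
19⁻¹ ≡ 3 (mod 28).
k ≡ 3×7 ≡ 21 (mod 28).
The smallest non-negative solution is k = 21.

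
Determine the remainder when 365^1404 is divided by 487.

187

Using repeated squaring:
1404 in binary is 10101111100, i.e. 1404 = 1024 + 256 + 64 + 32 + 16 + 8 + 4.
365^1 ≡ 365 (mod 487)
365^2 ≡ 365^2 = 133225 ≡ 274 (mod 487)
365^4 ≡ 274^2 = 75076 ≡ 78 (mod 487)
365^8 ≡ 78^2 = 6084 ≡ 240 (mod 487)
365^16 ≡ 240^2 = 57600 ≡ 134 (mod 487)
365^32 ≡ 134^2 = 17956 ≡ 424 (mod 487)
365^64 ≡ 424^2 = 179776 ≡ 73 (mod 487)
365^128 ≡ 73^2 = 5329 ≡ 459 (mod 487)
365^256 ≡ 459^2 = 210681 ≡ 297 (mod 487)
365^512 ≡ 297^2 = 88209 ≡ 62 (mod 487)
365^1024 ≡ 62^2 = 3844 ≡ 435 (mod 487)
365^1404 = 365^1024 * 365^256 * 365^64 * 365^32 * 365^16 * 365^8 * 365^4 ≡ 435 * 297 * 73 * 424 * 134 * 240 * 78 (mod 487).
Accumulate the product:
435 * 297 = 129195 ≡ 140
140 * 73 = 10220 ≡ 480
480 * 424 = 203520 ≡ 441
441 * 134 = 59094 ≡ 167
167 * 240 = 40080 ≡ 146
146 * 78 = 11388 ≡ 187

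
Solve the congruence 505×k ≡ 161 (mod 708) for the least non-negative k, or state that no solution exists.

341

gcd(505, 708) = 1, so a unique solution mod 708 exists.
505⁻¹ ≡ 565 (mod 708).
k ≡ 565×161 ≡ 341 (mod 708).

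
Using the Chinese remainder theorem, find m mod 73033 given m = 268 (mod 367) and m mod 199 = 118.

70365

367⁻¹ mod 199: 367·77 ≡ 1 (mod 199), so 367⁻¹ ≡ 77.
m = 268 + 367·((118 − 268)·77 mod 199) = 268 + 367·191 = 70365.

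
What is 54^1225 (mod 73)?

Using repeated squaring:
1225 in binary is 10011001001, i.e. 1225 = 1024 + 128 + 64 + 8 + 1.
54^1 ≡ 54 (mod 73)
54^2 ≡ 54^2 = 2916 ≡ 69 (mod 73)
54^4 ≡ 69^2 = 4761 ≡ 16 (mod 73)
54^8 ≡ 16^2 = 256 ≡ 37 (mod 73)
54^16 ≡ 37^2 = 1369 ≡ 55 (mod 73)
54^32 ≡ 55^2 = 3025 ≡ 32 (mod 73)
54^64 ≡ 32^2 = 1024 ≡ 2 (mod 73)
54^128 ≡ 2^2 = 4 (mod 73)
54^256 ≡ 4^2 = 16 (mod 73)
54^512 ≡ 16^2 = 256 ≡ 37 (mod 73)
54^1024 ≡ 37^2 = 1369 ≡ 55 (mod 73)
54^1225 = 54^1024 · 54^128 · 54^64 · 54^8 · 54^1 ≡ 55 · 4 · 2 · 37 · 54 (mod 73).
Accumulate the product:
55 · 4 = 220 ≡ 1
1 · 2 = 2
2 · 37 = 74 ≡ 1
1 · 54 = 54

54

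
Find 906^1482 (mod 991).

1482 in binary is 10111001010, i.e. 1482 = 1024 + 256 + 128 + 64 + 8 + 2.
906^1 ≡ 906 (mod 991)
906^2 ≡ 906^2 = 820836 ≡ 288 (mod 991)
906^4 ≡ 288^2 = 82944 ≡ 691 (mod 991)
906^8 ≡ 691^2 = 477481 ≡ 810 (mod 991)
906^16 ≡ 810^2 = 656100 ≡ 58 (mod 991)
906^32 ≡ 58^2 = 3364 ≡ 391 (mod 991)
906^64 ≡ 391^2 = 152881 ≡ 267 (mod 991)
906^128 ≡ 267^2 = 71289 ≡ 928 (mod 991)
906^256 ≡ 928^2 = 861184 ≡ 5 (mod 991)
906^512 ≡ 5^2 = 25 (mod 991)
906^1024 ≡ 25^2 = 625 (mod 991)
906^1482 = 906^1024 · 906^256 · 906^128 · 906^64 · 906^8 · 906^2 ≡ 625 · 5 · 928 · 267 · 810 · 288 (mod 991).
Accumulate the product:
625 · 5 = 3125 ≡ 152
152 · 928 = 141056 ≡ 334
334 · 267 = 89178 ≡ 979
979 · 810 = 792990 ≡ 190
190 · 288 = 54720 ≡ 215

215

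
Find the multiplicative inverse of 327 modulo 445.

Apply the Euclidean algorithm and back-substitute:
445 = 1×327 + 118
327 = 2×118 + 91
118 = 1×91 + 27
91 = 3×27 + 10
27 = 2×10 + 7
10 = 1×7 + 3
7 = 2×3 + 1
3 = 3×1 + 0
gcd(327, 445) = 1, so the inverse exists.
Bézout: 1 = 97×445 − 132×327.
So 327⁻¹ ≡ −132 ≡ 313 (mod 445).

313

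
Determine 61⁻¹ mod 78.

78 = 1×61 + 17
61 = 3×17 + 10
17 = 1×10 + 7
10 = 1×7 + 3
7 = 2×3 + 1
3 = 3×1 + 0
gcd(61, 78) = 1, so the inverse exists.
Back-substitute for 1:
1 = 1×7 − 2×3
  = −2×10 + 3×7
  = 3×17 − 5×10
  = −5×61 + 18×17
  = 18×78 − 23×61
So 61⁻¹ ≡ −23 ≡ 55 (mod 78).

55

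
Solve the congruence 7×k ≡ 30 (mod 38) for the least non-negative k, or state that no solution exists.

gcd(7, 38) = 1, so a unique solution mod 38 exists.
7⁻¹ ≡ 11 (mod 38).
k ≡ 11×30 ≡ 26 (mod 38).

26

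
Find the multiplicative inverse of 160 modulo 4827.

Apply the Euclidean algorithm and back-substitute:
4827 = 30×160 + 27
160 = 5×27 + 25
27 = 1×25 + 2
25 = 12×2 + 1
2 = 2×1 + 0
gcd(160, 4827) = 1, so the inverse exists.
Back-substitute for 1:
1 = 1×25 − 12×2
  = −12×27 + 13×25
  = 13×160 − 77×27
  = −77×4827 + 2323×160
So 160⁻¹ ≡ 2323 (mod 4827).

2323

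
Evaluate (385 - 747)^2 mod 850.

144

385 - 747 = -362 ≡ 488 (mod 850)
(488)^2 ≡ 144 (mod 850)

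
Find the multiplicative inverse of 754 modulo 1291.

940

Run the extended Euclidean algorithm:
1291 = 1·754 + 537
754 = 1·537 + 217
537 = 2·217 + 103
217 = 2·103 + 11
103 = 9·11 + 4
11 = 2·4 + 3
4 = 1·3 + 1
3 = 3·1 + 0
gcd(754, 1291) = 1, so the inverse exists.
Back-substitute for 1:
1 = 1·4 − 1·3
  = −1·11 + 3·4
  = 3·103 − 28·11
  = −28·217 + 59·103
  = 59·537 − 146·217
  = −146·754 + 205·537
  = 205·1291 − 351·754
So 754⁻¹ ≡ −351 ≡ 940 (mod 1291).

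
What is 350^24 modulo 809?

504

24 in binary is 11000, i.e. 24 = 16 + 8.
350^1 ≡ 350 (mod 809)
350^2 ≡ 350^2 = 122500 ≡ 341 (mod 809)
350^4 ≡ 341^2 = 116281 ≡ 594 (mod 809)
350^8 ≡ 594^2 = 352836 ≡ 112 (mod 809)
350^16 ≡ 112^2 = 12544 ≡ 409 (mod 809)
350^24 = 350^16 · 350^8 ≡ 409 · 112 (mod 809).
409 · 112 = 45808 ≡ 504 (mod 809).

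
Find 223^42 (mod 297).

By square-and-multiply:
223^1 ≡ 223 (mod 297)
223^2 ≡ 223^2 = 49729 ≡ 130 (mod 297)
223^4 ≡ 130^2 = 16900 ≡ 268 (mod 297)
223^8 ≡ 268^2 = 71824 ≡ 247 (mod 297)
223^16 ≡ 247^2 = 61009 ≡ 124 (mod 297)
223^32 ≡ 124^2 = 15376 ≡ 229 (mod 297)
223^42 = 223^32 · 223^8 · 223^2 ≡ 229 · 247 · 130 (mod 297).
Accumulate the product:
229 · 247 = 56563 ≡ 133
133 · 130 = 17290 ≡ 64

64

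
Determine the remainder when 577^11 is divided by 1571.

By square-and-multiply:
11 in binary is 1011, i.e. 11 = 8 + 2 + 1.
577^1 ≡ 577 (mod 1571)
577^2 ≡ 577^2 = 332929 ≡ 1448 (mod 1571)
577^4 ≡ 1448^2 = 2096704 ≡ 990 (mod 1571)
577^8 ≡ 990^2 = 980100 ≡ 1367 (mod 1571)
577^11 = 577^8 × 577^2 × 577^1 ≡ 1367 × 1448 × 577 (mod 1571).
Accumulate the product:
1367 × 1448 = 1979416 ≡ 1527
1527 × 577 = 881079 ≡ 1319

1319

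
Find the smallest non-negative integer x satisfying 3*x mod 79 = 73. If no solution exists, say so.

gcd(3, 79) = 1, so a unique solution mod 79 exists.
3⁻¹ ≡ 53 (mod 79).
x ≡ 53*73 ≡ 77 (mod 79).

77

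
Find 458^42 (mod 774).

42 in binary is 101010, i.e. 42 = 32 + 8 + 2.
458^1 ≡ 458 (mod 774)
458^2 ≡ 458^2 = 209764 ≡ 10 (mod 774)
458^4 ≡ 10^2 = 100 (mod 774)
458^8 ≡ 100^2 = 10000 ≡ 712 (mod 774)
458^16 ≡ 712^2 = 506944 ≡ 748 (mod 774)
458^32 ≡ 748^2 = 559504 ≡ 676 (mod 774)
458^42 = 458^32 · 458^8 · 458^2 ≡ 676 · 712 · 10 (mod 774).
Accumulate the product:
676 · 712 = 481312 ≡ 658
658 · 10 = 6580 ≡ 388

388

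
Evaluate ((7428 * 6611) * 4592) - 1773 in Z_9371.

1744

7428 * 6611 = 49106508 ≡ 2468 (mod 9371)
2468 * 4592 = 11333056 ≡ 3517 (mod 9371)
3517 - 1773 = 1744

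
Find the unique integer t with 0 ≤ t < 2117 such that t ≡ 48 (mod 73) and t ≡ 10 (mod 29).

73⁻¹ mod 29: 73×2 ≡ 1 (mod 29), so 73⁻¹ ≡ 2.
t = 48 + 73×((10 − 48)×2 mod 29) = 48 + 73×11 = 851.
Check: 851 mod 73 = 48, 851 mod 29 = 10. ✓

851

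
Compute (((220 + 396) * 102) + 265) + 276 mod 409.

220 + 396 = 616 ≡ 207 (mod 409)
207 * 102 = 21114 ≡ 255 (mod 409)
255 + 265 = 520 ≡ 111 (mod 409)
111 + 276 = 387

387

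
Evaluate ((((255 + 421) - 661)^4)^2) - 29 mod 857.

387

255 + 421 = 676
676 - 661 = 15
(15)^4 ≡ 62 (mod 857)
(62)^2 ≡ 416 (mod 857)
416 - 29 = 387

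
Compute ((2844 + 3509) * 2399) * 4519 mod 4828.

2597

2844 + 3509 = 6353 ≡ 1525 (mod 4828)
1525 * 2399 = 3658475 ≡ 3679 (mod 4828)
3679 * 4519 = 16625401 ≡ 2597 (mod 4828)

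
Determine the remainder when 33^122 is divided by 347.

345

Using repeated squaring:
122 in binary is 1111010, i.e. 122 = 64 + 32 + 16 + 8 + 2.
33^1 ≡ 33 (mod 347)
33^2 ≡ 33^2 = 1089 ≡ 48 (mod 347)
33^4 ≡ 48^2 = 2304 ≡ 222 (mod 347)
33^8 ≡ 222^2 = 49284 ≡ 10 (mod 347)
33^16 ≡ 10^2 = 100 (mod 347)
33^32 ≡ 100^2 = 10000 ≡ 284 (mod 347)
33^64 ≡ 284^2 = 80656 ≡ 152 (mod 347)
33^122 = 33^64 × 33^32 × 33^16 × 33^8 × 33^2 ≡ 152 × 284 × 100 × 10 × 48 (mod 347).
Accumulate the product:
152 × 284 = 43168 ≡ 140
140 × 100 = 14000 ≡ 120
120 × 10 = 1200 ≡ 159
159 × 48 = 7632 ≡ 345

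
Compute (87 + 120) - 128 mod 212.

87 + 120 = 207
207 - 128 = 79

79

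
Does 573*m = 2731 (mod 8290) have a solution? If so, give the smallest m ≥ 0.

4157

gcd(573, 8290) = 1, so a unique solution mod 8290 exists.
573⁻¹ ≡ 897 (mod 8290).
m ≡ 897*2731 ≡ 4157 (mod 8290).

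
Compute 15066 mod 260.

246

15066 = 57×260 + 246, so 15066 ≡ 246 (mod 260).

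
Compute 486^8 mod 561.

135

By square-and-multiply:
486^1 ≡ 486 (mod 561)
486^2 ≡ 486^2 = 236196 ≡ 15 (mod 561)
486^4 ≡ 15^2 = 225 (mod 561)
486^8 ≡ 225^2 = 50625 ≡ 135 (mod 561)
So 486^8 ≡ 135 (mod 561).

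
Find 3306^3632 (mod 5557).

Compute successive squares:
3632 in binary is 111000110000, i.e. 3632 = 2048 + 1024 + 512 + 32 + 16.
3306^1 ≡ 3306 (mod 5557)
3306^2 ≡ 3306^2 = 10929636 ≡ 4574 (mod 5557)
3306^4 ≡ 4574^2 = 20921476 ≡ 4928 (mod 5557)
3306^8 ≡ 4928^2 = 24285184 ≡ 1094 (mod 5557)
3306^16 ≡ 1094^2 = 1196836 ≡ 2081 (mod 5557)
3306^32 ≡ 2081^2 = 4330561 ≡ 1658 (mod 5557)
3306^64 ≡ 1658^2 = 2748964 ≡ 3806 (mod 5557)
3306^128 ≡ 3806^2 = 14485636 ≡ 4094 (mod 5557)
3306^256 ≡ 4094^2 = 16760836 ≡ 924 (mod 5557)
3306^512 ≡ 924^2 = 853776 ≡ 3555 (mod 5557)
3306^1024 ≡ 3555^2 = 12638025 ≡ 1407 (mod 5557)
3306^2048 ≡ 1407^2 = 1979649 ≡ 1357 (mod 5557)
3306^3632 = 3306^2048 * 3306^1024 * 3306^512 * 3306^32 * 3306^16 ≡ 1357 * 1407 * 3555 * 1658 * 2081 (mod 5557).
Accumulate the product:
1357 * 1407 = 1909299 ≡ 3248
3248 * 3555 = 11546640 ≡ 4751
4751 * 1658 = 7877158 ≡ 2889
2889 * 2081 = 6012009 ≡ 4892

4892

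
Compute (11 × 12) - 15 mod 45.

11 × 12 = 132 ≡ 42 (mod 45)
42 - 15 = 27

27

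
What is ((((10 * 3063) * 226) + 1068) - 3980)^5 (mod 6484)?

5312

10 * 3063 = 30630 ≡ 4694 (mod 6484)
4694 * 226 = 1060844 ≡ 3952 (mod 6484)
3952 + 1068 = 5020
5020 - 3980 = 1040
(1040)^5 ≡ 5312 (mod 6484)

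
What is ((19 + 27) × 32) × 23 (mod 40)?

19 + 27 = 46 ≡ 6 (mod 40)
6 × 32 = 192 ≡ 32 (mod 40)
32 × 23 = 736 ≡ 16 (mod 40)

16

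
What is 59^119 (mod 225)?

119 in binary is 1110111, i.e. 119 = 64 + 32 + 16 + 4 + 2 + 1.
59^1 ≡ 59 (mod 225)
59^2 ≡ 59^2 = 3481 ≡ 106 (mod 225)
59^4 ≡ 106^2 = 11236 ≡ 211 (mod 225)
59^8 ≡ 211^2 = 44521 ≡ 196 (mod 225)
59^16 ≡ 196^2 = 38416 ≡ 166 (mod 225)
59^32 ≡ 166^2 = 27556 ≡ 106 (mod 225)
59^64 ≡ 106^2 = 11236 ≡ 211 (mod 225)
59^119 = 59^64 × 59^32 × 59^16 × 59^4 × 59^2 × 59^1 ≡ 211 × 106 × 166 × 211 × 106 × 59 (mod 225).
Accumulate the product:
211 × 106 = 22366 ≡ 91
91 × 166 = 15106 ≡ 31
31 × 211 = 6541 ≡ 16
16 × 106 = 1696 ≡ 121
121 × 59 = 7139 ≡ 164

164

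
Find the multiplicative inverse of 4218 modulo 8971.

By the extended Euclidean algorithm:
8971 = 2·4218 + 535
4218 = 7·535 + 473
535 = 1·473 + 62
473 = 7·62 + 39
62 = 1·39 + 23
39 = 1·23 + 16
23 = 1·16 + 7
16 = 2·7 + 2
7 = 3·2 + 1
2 = 2·1 + 0
gcd(4218, 8971) = 1, so the inverse exists.
Back-substitute for 1:
1 = 1·7 − 3·2
  = −3·16 + 7·7
  = 7·23 − 10·16
  = −10·39 + 17·23
  = 17·62 − 27·39
  = −27·473 + 206·62
  = 206·535 − 233·473
  = −233·4218 + 1837·535
  = 1837·8971 − 3907·4218
So 4218⁻¹ ≡ −3907 ≡ 5064 (mod 8971).

5064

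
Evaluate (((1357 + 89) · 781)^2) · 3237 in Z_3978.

2574

1357 + 89 = 1446
1446 · 781 = 1129326 ≡ 3552 (mod 3978)
(3552)^2 ≡ 2466 (mod 3978)
2466 · 3237 = 7982442 ≡ 2574 (mod 3978)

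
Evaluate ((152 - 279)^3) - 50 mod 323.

33

152 - 279 = -127 ≡ 196 (mod 323)
(196)^3 ≡ 83 (mod 323)
83 - 50 = 33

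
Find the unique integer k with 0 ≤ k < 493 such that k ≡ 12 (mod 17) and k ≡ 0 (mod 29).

29

17⁻¹ mod 29: 17·12 ≡ 1 (mod 29), so 17⁻¹ ≡ 12.
k = 12 + 17·((0 − 12)·12 mod 29) = 12 + 17·1 = 29.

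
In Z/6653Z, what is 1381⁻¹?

By the extended Euclidean algorithm:
6653 = 4×1381 + 1129
1381 = 1×1129 + 252
1129 = 4×252 + 121
252 = 2×121 + 10
121 = 12×10 + 1
10 = 10×1 + 0
gcd(1381, 6653) = 1, so the inverse exists.
Bézout: 1 = 137×6653 − 660×1381.
So 1381⁻¹ ≡ −660 ≡ 5993 (mod 6653).

5993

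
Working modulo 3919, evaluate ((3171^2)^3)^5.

1270

(3171)^2 ≡ 3006 (mod 3919)
(3006)^3 ≡ 1708 (mod 3919)
(1708)^5 ≡ 1270 (mod 3919)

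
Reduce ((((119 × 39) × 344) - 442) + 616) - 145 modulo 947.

838

119 × 39 = 4641 ≡ 853 (mod 947)
853 × 344 = 293432 ≡ 809 (mod 947)
809 - 442 = 367
367 + 616 = 983 ≡ 36 (mod 947)
36 - 145 = -109 ≡ 838 (mod 947)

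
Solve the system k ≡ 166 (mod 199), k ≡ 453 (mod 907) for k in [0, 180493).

1360

199⁻¹ mod 907: 199×670 ≡ 1 (mod 907), so 199⁻¹ ≡ 670.
k = 166 + 199×((453 − 166)×670 mod 907) = 166 + 199×6 = 1360.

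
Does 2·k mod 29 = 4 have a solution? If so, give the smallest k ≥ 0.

2

gcd(2, 29) = 1, so a unique solution mod 29 exists.
2⁻¹ ≡ 15 (mod 29).
k ≡ 15·4 ≡ 2 (mod 29).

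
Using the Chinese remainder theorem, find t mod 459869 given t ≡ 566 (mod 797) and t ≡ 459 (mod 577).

797⁻¹ mod 577: 797×438 ≡ 1 (mod 577), so 797⁻¹ ≡ 438.
t = 566 + 797×((459 − 566)×438 mod 577) = 566 + 797×448 = 357622.

357622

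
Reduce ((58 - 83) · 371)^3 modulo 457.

113

58 - 83 = -25 ≡ 432 (mod 457)
432 · 371 = 160272 ≡ 322 (mod 457)
(322)^3 ≡ 113 (mod 457)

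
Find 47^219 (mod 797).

593

Using repeated squaring:
219 in binary is 11011011, i.e. 219 = 128 + 64 + 16 + 8 + 2 + 1.
47^1 ≡ 47 (mod 797)
47^2 ≡ 47^2 = 2209 ≡ 615 (mod 797)
47^4 ≡ 615^2 = 378225 ≡ 447 (mod 797)
47^8 ≡ 447^2 = 199809 ≡ 559 (mod 797)
47^16 ≡ 559^2 = 312481 ≡ 57 (mod 797)
47^32 ≡ 57^2 = 3249 ≡ 61 (mod 797)
47^64 ≡ 61^2 = 3721 ≡ 533 (mod 797)
47^128 ≡ 533^2 = 284089 ≡ 357 (mod 797)
47^219 = 47^128 · 47^64 · 47^16 · 47^8 · 47^2 · 47^1 ≡ 357 · 533 · 57 · 559 · 615 · 47 (mod 797).
Accumulate the product:
357 · 533 = 190281 ≡ 595
595 · 57 = 33915 ≡ 441
441 · 559 = 246519 ≡ 246
246 · 615 = 151290 ≡ 657
657 · 47 = 30879 ≡ 593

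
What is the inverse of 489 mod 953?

Run the extended Euclidean algorithm:
953 = 1*489 + 464
489 = 1*464 + 25
464 = 18*25 + 14
25 = 1*14 + 11
14 = 1*11 + 3
11 = 3*3 + 2
3 = 1*2 + 1
2 = 2*1 + 0
gcd(489, 953) = 1, so the inverse exists.
Back-substitute for 1:
1 = 1*3 − 1*2
  = −1*11 + 4*3
  = 4*14 − 5*11
  = −5*25 + 9*14
  = 9*464 − 167*25
  = −167*489 + 176*464
  = 176*953 − 343*489
So 489⁻¹ ≡ −343 ≡ 610 (mod 953).

610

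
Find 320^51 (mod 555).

By square-and-multiply:
51 in binary is 110011, i.e. 51 = 32 + 16 + 2 + 1.
320^1 ≡ 320 (mod 555)
320^2 ≡ 320^2 = 102400 ≡ 280 (mod 555)
320^4 ≡ 280^2 = 78400 ≡ 145 (mod 555)
320^8 ≡ 145^2 = 21025 ≡ 490 (mod 555)
320^16 ≡ 490^2 = 240100 ≡ 340 (mod 555)
320^32 ≡ 340^2 = 115600 ≡ 160 (mod 555)
320^51 = 320^32 * 320^16 * 320^2 * 320^1 ≡ 160 * 340 * 280 * 320 (mod 555).
Accumulate the product:
160 * 340 = 54400 ≡ 10
10 * 280 = 2800 ≡ 25
25 * 320 = 8000 ≡ 230

230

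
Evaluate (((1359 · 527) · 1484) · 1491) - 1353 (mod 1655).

639

1359 · 527 = 716193 ≡ 1233 (mod 1655)
1233 · 1484 = 1829772 ≡ 997 (mod 1655)
997 · 1491 = 1486527 ≡ 337 (mod 1655)
337 - 1353 = -1016 ≡ 639 (mod 1655)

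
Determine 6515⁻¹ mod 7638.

959

Apply the Euclidean algorithm and back-substitute:
7638 = 1*6515 + 1123
6515 = 5*1123 + 900
1123 = 1*900 + 223
900 = 4*223 + 8
223 = 27*8 + 7
8 = 1*7 + 1
7 = 7*1 + 0
gcd(6515, 7638) = 1, so the inverse exists.
Back-substitute for 1:
1 = 1*8 − 1*7
  = −1*223 + 28*8
  = 28*900 − 113*223
  = −113*1123 + 141*900
  = 141*6515 − 818*1123
  = −818*7638 + 959*6515
So 6515⁻¹ ≡ 959 (mod 7638).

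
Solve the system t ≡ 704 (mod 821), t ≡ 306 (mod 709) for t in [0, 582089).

821⁻¹ mod 709: 821·19 ≡ 1 (mod 709), so 821⁻¹ ≡ 19.
t = 704 + 821·((306 − 704)·19 mod 709) = 704 + 821·237 = 195281.
Check: 195281 mod 821 = 704, 195281 mod 709 = 306. ✓

195281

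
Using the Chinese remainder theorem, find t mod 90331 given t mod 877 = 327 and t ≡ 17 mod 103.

59963

877⁻¹ mod 103: 877×35 ≡ 1 (mod 103), so 877⁻¹ ≡ 35.
t = 327 + 877×((17 − 327)×35 mod 103) = 327 + 877×68 = 59963.
Check: 59963 mod 877 = 327, 59963 mod 103 = 17. ✓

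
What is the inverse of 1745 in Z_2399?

1603

Run the extended Euclidean algorithm:
2399 = 1×1745 + 654
1745 = 2×654 + 437
654 = 1×437 + 217
437 = 2×217 + 3
217 = 72×3 + 1
3 = 3×1 + 0
gcd(1745, 2399) = 1, so the inverse exists.
Bézout: 1 = 579×2399 − 796×1745.
So 1745⁻¹ ≡ −796 ≡ 1603 (mod 2399).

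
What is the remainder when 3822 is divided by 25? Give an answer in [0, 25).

22

3822 = 152*25 + 22, so 3822 ≡ 22 (mod 25).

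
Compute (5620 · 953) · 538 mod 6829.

3933

5620 · 953 = 5355860 ≡ 1924 (mod 6829)
1924 · 538 = 1035112 ≡ 3933 (mod 6829)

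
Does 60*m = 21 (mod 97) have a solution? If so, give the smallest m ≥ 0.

gcd(60, 97) = 1, so a unique solution mod 97 exists.
60⁻¹ ≡ 76 (mod 97).
m ≡ 76*21 ≡ 44 (mod 97).

44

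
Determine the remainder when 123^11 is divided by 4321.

Compute successive squares:
11 in binary is 1011, i.e. 11 = 8 + 2 + 1.
123^1 ≡ 123 (mod 4321)
123^2 ≡ 123^2 = 15129 ≡ 2166 (mod 4321)
123^4 ≡ 2166^2 = 4691556 ≡ 3271 (mod 4321)
123^8 ≡ 3271^2 = 10699441 ≡ 645 (mod 4321)
123^11 = 123^8 · 123^2 · 123^1 ≡ 645 · 2166 · 123 (mod 4321).
Accumulate the product:
645 · 2166 = 1397070 ≡ 1387
1387 · 123 = 170601 ≡ 2082

2082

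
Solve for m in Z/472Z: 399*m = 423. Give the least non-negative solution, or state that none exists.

gcd(399, 472) = 1, so a unique solution mod 472 exists.
399⁻¹ ≡ 375 (mod 472).
m ≡ 375*423 ≡ 33 (mod 472).

33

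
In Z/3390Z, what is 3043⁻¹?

Apply the Euclidean algorithm and back-substitute:
3390 = 1*3043 + 347
3043 = 8*347 + 267
347 = 1*267 + 80
267 = 3*80 + 27
80 = 2*27 + 26
27 = 1*26 + 1
26 = 26*1 + 0
gcd(3043, 3390) = 1, so the inverse exists.
Back-substitute for 1:
1 = 1*27 − 1*26
  = −1*80 + 3*27
  = 3*267 − 10*80
  = −10*347 + 13*267
  = 13*3043 − 114*347
  = −114*3390 + 127*3043
So 3043⁻¹ ≡ 127 (mod 3390).

127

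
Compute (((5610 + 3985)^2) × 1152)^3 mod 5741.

2179

5610 + 3985 = 9595 ≡ 3854 (mod 5741)
(3854)^2 ≡ 1349 (mod 5741)
1349 × 1152 = 1554048 ≡ 3978 (mod 5741)
(3978)^3 ≡ 2179 (mod 5741)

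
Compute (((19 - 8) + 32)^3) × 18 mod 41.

19 - 8 = 11
11 + 32 = 43 ≡ 2 (mod 41)
(2)^3 ≡ 8 (mod 41)
8 × 18 = 144 ≡ 21 (mod 41)

21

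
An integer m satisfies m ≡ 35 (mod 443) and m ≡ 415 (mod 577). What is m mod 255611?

443⁻¹ mod 577: 443·366 ≡ 1 (mod 577), so 443⁻¹ ≡ 366.
m = 35 + 443·((415 − 35)·366 mod 577) = 35 + 443·23 = 10224.

10224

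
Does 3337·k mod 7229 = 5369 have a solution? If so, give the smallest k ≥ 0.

gcd(3337, 7229) = 1, so a unique solution mod 7229 exists.
3337⁻¹ ≡ 3100 (mod 7229).
k ≡ 3100·5369 ≡ 2742 (mod 7229).

2742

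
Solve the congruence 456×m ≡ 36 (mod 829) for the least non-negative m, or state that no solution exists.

720

gcd(456, 829) = 1, so a unique solution mod 829 exists.
456⁻¹ ≡ 20 (mod 829).
m ≡ 20×36 ≡ 720 (mod 829).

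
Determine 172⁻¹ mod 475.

475 = 2·172 + 131
172 = 1·131 + 41
131 = 3·41 + 8
41 = 5·8 + 1
8 = 8·1 + 0
gcd(172, 475) = 1, so the inverse exists.
Back-substitute for 1:
1 = 1·41 − 5·8
  = −5·131 + 16·41
  = 16·172 − 21·131
  = −21·475 + 58·172
So 172⁻¹ ≡ 58 (mod 475).

58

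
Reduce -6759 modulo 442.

313

-6759 = -16*442 + 313, so -6759 ≡ 313 (mod 442).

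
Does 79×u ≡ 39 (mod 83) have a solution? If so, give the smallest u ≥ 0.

11

gcd(79, 83) = 1, so a unique solution mod 83 exists.
79⁻¹ ≡ 62 (mod 83).
u ≡ 62×39 ≡ 11 (mod 83).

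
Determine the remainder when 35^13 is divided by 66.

13 in binary is 1101, i.e. 13 = 8 + 4 + 1.
35^1 ≡ 35 (mod 66)
35^2 ≡ 35^2 = 1225 ≡ 37 (mod 66)
35^4 ≡ 37^2 = 1369 ≡ 49 (mod 66)
35^8 ≡ 49^2 = 2401 ≡ 25 (mod 66)
35^13 = 35^8 * 35^4 * 35^1 ≡ 25 * 49 * 35 (mod 66).
Accumulate the product:
25 * 49 = 1225 ≡ 37
37 * 35 = 1295 ≡ 41

41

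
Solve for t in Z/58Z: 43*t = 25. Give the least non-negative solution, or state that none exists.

gcd(43, 58) = 1, so a unique solution mod 58 exists.
43⁻¹ ≡ 27 (mod 58).
t ≡ 27*25 ≡ 37 (mod 58).

37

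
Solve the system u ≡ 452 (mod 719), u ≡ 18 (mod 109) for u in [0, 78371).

719⁻¹ mod 109: 719×52 ≡ 1 (mod 109), so 719⁻¹ ≡ 52.
u = 452 + 719×((18 − 452)×52 mod 109) = 452 + 719×104 = 75228.
Check: 75228 mod 719 = 452, 75228 mod 109 = 18. ✓

75228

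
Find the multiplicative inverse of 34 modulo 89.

89 = 2×34 + 21
34 = 1×21 + 13
21 = 1×13 + 8
13 = 1×8 + 5
8 = 1×5 + 3
5 = 1×3 + 2
3 = 1×2 + 1
2 = 2×1 + 0
gcd(34, 89) = 1, so the inverse exists.
Back-substitute for 1:
1 = 1×3 − 1×2
  = −1×5 + 2×3
  = 2×8 − 3×5
  = −3×13 + 5×8
  = 5×21 − 8×13
  = −8×34 + 13×21
  = 13×89 − 34×34
So 34⁻¹ ≡ −34 ≡ 55 (mod 89).

55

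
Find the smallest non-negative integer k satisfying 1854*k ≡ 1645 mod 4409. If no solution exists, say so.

3442

gcd(1854, 4409) = 1, so a unique solution mod 4409 exists.
1854⁻¹ ≡ 1629 (mod 4409).
k ≡ 1629*1645 ≡ 3442 (mod 4409).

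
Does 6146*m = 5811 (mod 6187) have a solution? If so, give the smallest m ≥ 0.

gcd(6146, 6187) = 1, so a unique solution mod 6187 exists.
6146⁻¹ ≡ 1509 (mod 6187).
m ≡ 1509*5811 ≡ 1820 (mod 6187).

1820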